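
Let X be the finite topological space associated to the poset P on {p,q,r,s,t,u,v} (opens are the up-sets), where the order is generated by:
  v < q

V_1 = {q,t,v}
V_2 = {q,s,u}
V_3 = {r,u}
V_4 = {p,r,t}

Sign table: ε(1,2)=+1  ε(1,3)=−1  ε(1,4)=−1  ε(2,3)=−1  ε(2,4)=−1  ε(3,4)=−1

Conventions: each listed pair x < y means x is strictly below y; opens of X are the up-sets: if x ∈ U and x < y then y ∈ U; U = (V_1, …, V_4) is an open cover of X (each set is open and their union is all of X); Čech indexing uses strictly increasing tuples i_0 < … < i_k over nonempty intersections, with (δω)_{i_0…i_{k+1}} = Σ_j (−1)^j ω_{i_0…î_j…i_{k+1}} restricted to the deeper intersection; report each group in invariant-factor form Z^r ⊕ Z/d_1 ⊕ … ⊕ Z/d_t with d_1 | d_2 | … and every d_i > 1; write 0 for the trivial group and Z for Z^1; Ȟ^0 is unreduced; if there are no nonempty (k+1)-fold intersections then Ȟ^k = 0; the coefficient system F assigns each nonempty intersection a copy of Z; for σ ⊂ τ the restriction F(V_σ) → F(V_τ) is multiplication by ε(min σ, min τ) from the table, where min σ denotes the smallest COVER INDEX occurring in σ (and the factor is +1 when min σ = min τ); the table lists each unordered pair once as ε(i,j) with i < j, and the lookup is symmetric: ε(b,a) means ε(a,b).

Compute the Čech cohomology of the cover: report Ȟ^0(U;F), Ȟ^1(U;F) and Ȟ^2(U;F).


nerve simplices:
  V12={q} V14={t} V23={u} V34={r}
C dims 4,4; δ0: rk 4, SNF 1^3·2
degree 0: 4−4−0 = 0 → Ȟ^0 ≅ 0
degree 1: 4−0−4 = 0 plus torsion [2] → Ȟ^1 ≅ Z/2
degree 2: 0−0−0 = 0 → Ȟ^2 ≅ 0

Ȟ^0 = 0, Ȟ^1 = Z/2 and Ȟ^2 = 0


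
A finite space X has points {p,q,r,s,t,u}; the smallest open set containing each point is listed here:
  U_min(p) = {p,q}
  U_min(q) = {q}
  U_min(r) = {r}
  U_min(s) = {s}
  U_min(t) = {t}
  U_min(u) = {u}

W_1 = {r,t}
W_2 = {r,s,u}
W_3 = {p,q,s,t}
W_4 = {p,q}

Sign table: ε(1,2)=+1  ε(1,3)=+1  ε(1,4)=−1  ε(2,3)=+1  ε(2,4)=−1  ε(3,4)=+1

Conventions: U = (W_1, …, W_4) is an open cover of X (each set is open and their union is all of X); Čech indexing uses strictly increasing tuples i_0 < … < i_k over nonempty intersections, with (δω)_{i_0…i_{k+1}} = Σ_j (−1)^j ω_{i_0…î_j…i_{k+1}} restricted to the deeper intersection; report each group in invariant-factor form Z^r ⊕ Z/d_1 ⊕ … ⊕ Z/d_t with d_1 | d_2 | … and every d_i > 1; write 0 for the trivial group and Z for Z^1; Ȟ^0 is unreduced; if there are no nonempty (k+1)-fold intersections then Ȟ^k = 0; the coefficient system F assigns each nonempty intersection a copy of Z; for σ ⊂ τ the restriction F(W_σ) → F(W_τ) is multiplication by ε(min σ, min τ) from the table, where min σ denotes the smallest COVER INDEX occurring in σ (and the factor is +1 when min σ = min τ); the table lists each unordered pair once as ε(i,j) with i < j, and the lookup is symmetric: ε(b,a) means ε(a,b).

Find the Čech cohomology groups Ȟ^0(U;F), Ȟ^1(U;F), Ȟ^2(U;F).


Ȟ^0(U;F) ≅ Z, Ȟ^1(U;F) ≅ Z and Ȟ^2(U;F) ≅ 0

nerve of the cover:
  W12={r} W13={t} W23={s} W34={p,q}
C dims 4,4; δ0: rk 3, SNF 1^3
Ȟ^0 = (4 − 3) − 0 = 1, so Ȟ^0 ≅ Z
Ȟ^1 = (4 − 0) − 3 = 1, so Ȟ^1 ≅ Z
Ȟ^2 = (0 − 0) − 0 = 0, so Ȟ^2 ≅ 0


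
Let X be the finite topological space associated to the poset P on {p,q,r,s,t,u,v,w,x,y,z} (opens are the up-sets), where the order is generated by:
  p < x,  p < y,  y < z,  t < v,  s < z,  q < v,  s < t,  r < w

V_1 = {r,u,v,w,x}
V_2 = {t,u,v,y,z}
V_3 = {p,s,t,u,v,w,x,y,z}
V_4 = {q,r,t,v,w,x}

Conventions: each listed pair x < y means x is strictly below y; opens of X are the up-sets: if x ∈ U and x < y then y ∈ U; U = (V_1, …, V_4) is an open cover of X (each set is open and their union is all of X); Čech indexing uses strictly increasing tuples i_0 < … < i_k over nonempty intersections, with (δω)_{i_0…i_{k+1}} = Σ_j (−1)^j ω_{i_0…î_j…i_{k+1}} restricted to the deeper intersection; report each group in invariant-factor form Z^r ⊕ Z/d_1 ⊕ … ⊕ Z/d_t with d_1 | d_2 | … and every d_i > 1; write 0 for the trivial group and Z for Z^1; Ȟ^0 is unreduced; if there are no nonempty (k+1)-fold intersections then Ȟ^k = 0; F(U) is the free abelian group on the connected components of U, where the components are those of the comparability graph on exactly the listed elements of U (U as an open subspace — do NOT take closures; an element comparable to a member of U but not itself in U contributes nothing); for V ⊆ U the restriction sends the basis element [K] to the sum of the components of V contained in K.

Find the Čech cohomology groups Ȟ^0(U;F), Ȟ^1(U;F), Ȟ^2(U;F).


Ȟ^0(U;F) ≅ Z^3,  Ȟ^1(U;F) ≅ 0,  Ȟ^2(U;F) ≅ 0

cover nerve:
  V12={u,v} V13={u,v,w,x} V14={r,v,w,x} V23={t,u,v,y,z} V24={t,v} V34={t,v,w,x}
  V123={u,v} V124={v} V134={v,w,x} V234={t,v}
  V1234={v}
components per intersection:
  V1: {r,w} {u} {v} {x}
  V2: {t,v} {u} {y,z}
  V3: {p,s,t,v,x,y,z} {u} {w}
  V4: {q,t,v} {r,w} {x}
  V12: {u} {v}
  V13: {u} {v} {w} {x}
  V14: {r,w} {v} {x}
  V23: {t,v} {u} {y,z}
  V24: {t,v}
  V34: {t,v} {w} {x}
  V123: {u} {v}
  V124: {v}
  V134: {v} {w} {x}
  V234: {t,v}
  V1234: {v}
C dims 13,16,7,1; δ0: rk 10, SNF 1^10; δ1: rk 6, SNF 1^6; δ2: rk 1, SNF 1^1
Ȟ^0: (13−10)−0=3 ⇒ Z^3
Ȟ^1: (16−6)−10=0 ⇒ 0
Ȟ^2: (7−1)−6=0 ⇒ 0


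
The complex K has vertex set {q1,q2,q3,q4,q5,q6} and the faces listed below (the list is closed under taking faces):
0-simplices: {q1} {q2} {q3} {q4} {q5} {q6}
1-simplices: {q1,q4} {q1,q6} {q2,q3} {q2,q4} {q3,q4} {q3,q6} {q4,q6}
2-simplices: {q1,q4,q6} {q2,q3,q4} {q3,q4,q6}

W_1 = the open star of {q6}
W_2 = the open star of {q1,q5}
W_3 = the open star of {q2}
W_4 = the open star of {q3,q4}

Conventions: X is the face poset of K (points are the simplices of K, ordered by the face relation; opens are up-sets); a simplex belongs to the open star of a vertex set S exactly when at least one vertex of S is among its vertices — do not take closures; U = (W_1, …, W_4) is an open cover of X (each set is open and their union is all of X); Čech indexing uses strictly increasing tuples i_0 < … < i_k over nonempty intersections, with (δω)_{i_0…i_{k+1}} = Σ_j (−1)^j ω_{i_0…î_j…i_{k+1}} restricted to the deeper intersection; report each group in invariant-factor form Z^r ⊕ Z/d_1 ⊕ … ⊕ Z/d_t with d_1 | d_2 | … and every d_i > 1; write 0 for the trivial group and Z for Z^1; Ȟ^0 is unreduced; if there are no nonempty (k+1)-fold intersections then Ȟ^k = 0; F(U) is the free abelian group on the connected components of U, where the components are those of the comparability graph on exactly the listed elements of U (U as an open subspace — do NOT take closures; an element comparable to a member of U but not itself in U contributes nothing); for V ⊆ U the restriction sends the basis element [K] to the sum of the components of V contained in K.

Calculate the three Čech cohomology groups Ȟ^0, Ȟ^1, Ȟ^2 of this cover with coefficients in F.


Ȟ^0 = Z^2; Ȟ^1 = 0; Ȟ^2 = 0

cover nerve:
  W1={{q6},{q1,q6},{q3,q6},{q4,q6},{q1,q4,q6},{q3,q4,q6}} W2={{q1},{q5},{q1,q4},{q1,q6},{q1,q4,q6}} W3={{q2},{q2,q3},{q2,q4},{q2,q3,q4}} W4={{q3},{q4},{q1,q4},{q2,q3},{q2,q4},{q3,q4},{q3,q6},{q4,q6},{q1,q4,q6},{q2,q3,q4},{q3,q4,q6}}
  W12={{q1,q6},{q1,q4,q6}} W14={{q3,q6},{q4,q6},{q1,q4,q6},{q3,q4,q6}} W24={{q1,q4},{q1,q4,q6}} W34={{q2,q3},{q2,q4},{q2,q3,q4}}
  W124={{q1,q4,q6}}
components per intersection:
  W1: {{q6},{q1,q6},{q3,q6},{q4,q6},{q1,q4,q6},{q3,q4,q6}}
  W2: {{q1},{q1,q4},{q1,q6},{q1,q4,q6}} {{q5}}
  W3: {{q2},{q2,q3},{q2,q4},{q2,q3,q4}}
  W4: {{q3},{q4},{q1,q4},{q2,q3},{q2,q4},{q3,q4},{q3,q6},{q4,q6},{q1,q4,q6},{q2,q3,q4},{q3,q4,q6}}
  W12: {{q1,q6},{q1,q4,q6}}
  W14: {{q3,q6},{q4,q6},{q1,q4,q6},{q3,q4,q6}}
  W24: {{q1,q4},{q1,q4,q6}}
  W34: {{q2,q3},{q2,q4},{q2,q3,q4}}
  W124: {{q1,q4,q6}}
C dims 5,4,1; δ0: rk 3, SNF 1^3; δ1: rk 1, SNF 1^1
Ȟ^0: (5−3)−0=2 ⇒ Z^2
Ȟ^1: (4−1)−3=0 ⇒ 0
Ȟ^2: (1−0)−1=0 ⇒ 0


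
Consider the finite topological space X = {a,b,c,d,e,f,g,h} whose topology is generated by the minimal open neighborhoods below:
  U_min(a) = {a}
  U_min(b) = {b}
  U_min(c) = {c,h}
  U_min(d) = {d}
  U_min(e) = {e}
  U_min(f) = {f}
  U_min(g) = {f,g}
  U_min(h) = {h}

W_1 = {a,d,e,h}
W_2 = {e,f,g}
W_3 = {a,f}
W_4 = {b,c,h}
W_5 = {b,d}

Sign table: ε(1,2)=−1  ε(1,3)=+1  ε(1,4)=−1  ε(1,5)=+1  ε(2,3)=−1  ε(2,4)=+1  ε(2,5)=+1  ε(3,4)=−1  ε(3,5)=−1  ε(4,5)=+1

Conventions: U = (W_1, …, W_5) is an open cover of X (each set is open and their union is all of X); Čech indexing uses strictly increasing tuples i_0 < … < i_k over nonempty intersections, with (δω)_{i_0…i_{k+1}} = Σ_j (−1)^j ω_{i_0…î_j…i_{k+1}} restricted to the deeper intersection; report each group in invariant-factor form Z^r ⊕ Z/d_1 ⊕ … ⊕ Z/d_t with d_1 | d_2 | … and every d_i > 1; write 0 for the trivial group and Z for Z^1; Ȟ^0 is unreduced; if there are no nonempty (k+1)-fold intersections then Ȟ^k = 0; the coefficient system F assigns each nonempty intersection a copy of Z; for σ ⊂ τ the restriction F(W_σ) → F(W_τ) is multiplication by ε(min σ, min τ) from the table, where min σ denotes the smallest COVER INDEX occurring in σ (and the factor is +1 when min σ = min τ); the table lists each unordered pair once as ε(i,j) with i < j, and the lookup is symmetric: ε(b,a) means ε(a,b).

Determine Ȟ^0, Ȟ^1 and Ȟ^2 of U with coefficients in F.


nerve of the cover:
  W12={e} W13={a} W14={h} W15={d} W23={f} W45={b}
C dims 5,6; δ0: rk 5, SNF 1^4·2
Ȟ^0 = (5 − 5) − 0 = 0, so Ȟ^0 ≅ 0
Ȟ^1 = (6 − 0) − 5 = 1 plus torsion [2], so Ȟ^1 ≅ Z ⊕ Z/2
Ȟ^2 = (0 − 0) − 0 = 0, so Ȟ^2 ≅ 0

Ȟ^0 = 0; Ȟ^1 = Z ⊕ Z/2; Ȟ^2 = 0


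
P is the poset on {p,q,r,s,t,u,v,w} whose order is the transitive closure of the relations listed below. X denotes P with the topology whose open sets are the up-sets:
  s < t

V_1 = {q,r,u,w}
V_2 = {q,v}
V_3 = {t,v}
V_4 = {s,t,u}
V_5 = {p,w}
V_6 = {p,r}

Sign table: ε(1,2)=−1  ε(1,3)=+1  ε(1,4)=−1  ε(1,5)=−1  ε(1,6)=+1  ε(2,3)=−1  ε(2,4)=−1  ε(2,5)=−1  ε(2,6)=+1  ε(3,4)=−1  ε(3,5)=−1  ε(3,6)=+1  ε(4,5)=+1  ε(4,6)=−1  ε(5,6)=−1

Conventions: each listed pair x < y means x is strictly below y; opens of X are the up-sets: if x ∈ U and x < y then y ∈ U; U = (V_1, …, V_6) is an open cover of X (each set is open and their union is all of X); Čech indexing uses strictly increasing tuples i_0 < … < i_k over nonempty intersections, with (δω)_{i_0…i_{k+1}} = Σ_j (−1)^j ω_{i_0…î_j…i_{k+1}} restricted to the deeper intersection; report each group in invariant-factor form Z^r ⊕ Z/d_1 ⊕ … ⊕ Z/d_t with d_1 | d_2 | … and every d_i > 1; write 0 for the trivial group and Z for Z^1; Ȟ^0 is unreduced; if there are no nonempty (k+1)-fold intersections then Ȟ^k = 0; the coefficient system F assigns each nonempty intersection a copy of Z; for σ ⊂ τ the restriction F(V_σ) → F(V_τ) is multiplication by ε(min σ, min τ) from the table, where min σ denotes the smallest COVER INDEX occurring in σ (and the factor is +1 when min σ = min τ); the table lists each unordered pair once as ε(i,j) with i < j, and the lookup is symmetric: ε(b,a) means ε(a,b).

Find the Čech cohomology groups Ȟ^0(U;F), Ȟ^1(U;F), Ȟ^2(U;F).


cover nerve:
  V12={q} V14={u} V15={w} V16={r} V23={v} V34={t} V56={p}
C dims 6,7; δ0: rk 5, SNF 1^5
Ȟ^0: (6−5)−0=1 ⇒ Z
Ȟ^1: (7−0)−5=2 ⇒ Z^2
Ȟ^2: (0−0)−0=0 ⇒ 0

Ȟ^0 = Z, Ȟ^1 = Z^2, Ȟ^2 = 0


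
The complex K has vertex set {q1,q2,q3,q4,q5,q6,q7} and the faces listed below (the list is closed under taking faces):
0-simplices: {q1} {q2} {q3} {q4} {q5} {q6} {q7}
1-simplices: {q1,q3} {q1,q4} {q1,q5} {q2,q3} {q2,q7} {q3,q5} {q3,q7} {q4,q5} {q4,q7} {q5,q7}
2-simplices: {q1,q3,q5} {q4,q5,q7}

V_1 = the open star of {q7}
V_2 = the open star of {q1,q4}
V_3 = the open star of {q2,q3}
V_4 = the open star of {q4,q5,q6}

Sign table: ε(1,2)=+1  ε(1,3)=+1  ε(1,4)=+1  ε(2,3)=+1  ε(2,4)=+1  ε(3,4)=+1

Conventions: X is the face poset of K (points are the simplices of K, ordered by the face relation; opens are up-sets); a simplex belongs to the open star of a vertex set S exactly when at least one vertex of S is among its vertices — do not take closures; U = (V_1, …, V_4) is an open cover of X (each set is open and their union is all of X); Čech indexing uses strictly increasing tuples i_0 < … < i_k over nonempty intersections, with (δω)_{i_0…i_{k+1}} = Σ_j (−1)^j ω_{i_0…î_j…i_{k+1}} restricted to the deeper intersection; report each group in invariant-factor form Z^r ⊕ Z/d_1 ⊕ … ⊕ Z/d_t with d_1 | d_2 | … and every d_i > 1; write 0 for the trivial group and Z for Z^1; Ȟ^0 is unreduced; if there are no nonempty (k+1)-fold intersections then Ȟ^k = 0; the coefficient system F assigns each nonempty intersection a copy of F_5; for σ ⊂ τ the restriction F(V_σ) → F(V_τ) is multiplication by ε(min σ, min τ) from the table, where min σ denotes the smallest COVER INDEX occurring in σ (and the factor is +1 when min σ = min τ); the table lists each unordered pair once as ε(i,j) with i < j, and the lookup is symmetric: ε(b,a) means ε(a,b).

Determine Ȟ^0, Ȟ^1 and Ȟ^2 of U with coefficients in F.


cover nerve:
  V1={{q7},{q2,q7},{q3,q7},{q4,q7},{q5,q7},{q4,q5,q7}} V2={{q1},{q4},{q1,q3},{q1,q4},{q1,q5},{q4,q5},{q4,q7},{q1,q3,q5},{q4,q5,q7}} V3={{q2},{q3},{q1,q3},{q2,q3},{q2,q7},{q3,q5},{q3,q7},{q1,q3,q5}} V4={{q4},{q5},{q6},{q1,q4},{q1,q5},{q3,q5},{q4,q5},{q4,q7},{q5,q7},{q1,q3,q5},{q4,q5,q7}}
  V12={{q4,q7},{q4,q5,q7}} V13={{q2,q7},{q3,q7}} V14={{q4,q7},{q5,q7},{q4,q5,q7}} V23={{q1,q3},{q1,q3,q5}} V24={{q4},{q1,q4},{q1,q5},{q4,q5},{q4,q7},{q1,q3,q5},{q4,q5,q7}} V34={{q3,q5},{q1,q3,q5}}
  V124={{q4,q7},{q4,q5,q7}} V234={{q1,q3,q5}}
C dims 4,6,2; δ0: rk_F5 3; δ1: rk_F5 2
Ȟ^0: (4−3)−0=1 ⇒ Z/5
Ȟ^1: (6−2)−3=1 ⇒ Z/5
Ȟ^2: (2−0)−2=0 ⇒ 0

Ȟ^0 ≅ Z/5,  Ȟ^1 ≅ Z/5,  Ȟ^2 ≅ 0


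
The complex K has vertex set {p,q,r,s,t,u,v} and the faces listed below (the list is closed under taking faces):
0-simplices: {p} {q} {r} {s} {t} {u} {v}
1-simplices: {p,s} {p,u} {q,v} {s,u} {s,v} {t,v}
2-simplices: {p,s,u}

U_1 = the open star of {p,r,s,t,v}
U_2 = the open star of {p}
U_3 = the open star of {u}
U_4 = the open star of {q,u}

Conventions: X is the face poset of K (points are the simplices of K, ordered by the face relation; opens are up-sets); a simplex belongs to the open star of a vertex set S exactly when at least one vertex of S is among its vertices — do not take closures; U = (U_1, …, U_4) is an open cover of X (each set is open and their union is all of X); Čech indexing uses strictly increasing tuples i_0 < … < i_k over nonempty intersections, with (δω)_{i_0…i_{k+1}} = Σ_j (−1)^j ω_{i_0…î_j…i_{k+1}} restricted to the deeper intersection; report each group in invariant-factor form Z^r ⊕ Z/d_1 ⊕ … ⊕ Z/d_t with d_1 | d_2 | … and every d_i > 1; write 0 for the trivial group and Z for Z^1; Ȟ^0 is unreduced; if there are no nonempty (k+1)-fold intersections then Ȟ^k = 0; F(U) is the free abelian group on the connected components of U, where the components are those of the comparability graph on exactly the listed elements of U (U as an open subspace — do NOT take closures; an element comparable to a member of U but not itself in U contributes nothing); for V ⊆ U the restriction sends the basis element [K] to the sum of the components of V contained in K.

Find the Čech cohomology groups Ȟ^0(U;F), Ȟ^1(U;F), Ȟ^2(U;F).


nerve simplices:
  U1={{p},{r},{s},{t},{v},{p,s},{p,u},{q,v},{s,u},{s,v},{t,v},{p,s,u}} U2={{p},{p,s},{p,u},{p,s,u}} U3={{u},{p,u},{s,u},{p,s,u}} U4={{q},{u},{p,u},{q,v},{s,u},{p,s,u}}
  U12={{p},{p,s},{p,u},{p,s,u}} U13={{p,u},{s,u},{p,s,u}} U14={{p,u},{q,v},{s,u},{p,s,u}} U23={{p,u},{p,s,u}} U24={{p,u},{p,s,u}} U34={{u},{p,u},{s,u},{p,s,u}}
  U123={{p,u},{p,s,u}} U124={{p,u},{p,s,u}} U134={{p,u},{s,u},{p,s,u}} U234={{p,u},{p,s,u}}
  U1234={{p,u},{p,s,u}}
components per intersection:
  U1: {{p},{s},{t},{v},{p,s},{p,u},{q,v},{s,u},{s,v},{t,v},{p,s,u}} {{r}}
  U2: {{p},{p,s},{p,u},{p,s,u}}
  U3: {{u},{p,u},{s,u},{p,s,u}}
  U4: {{q},{q,v}} {{u},{p,u},{s,u},{p,s,u}}
  U12: {{p},{p,s},{p,u},{p,s,u}}
  U13: {{p,u},{s,u},{p,s,u}}
  U14: {{p,u},{s,u},{p,s,u}} {{q,v}}
  U23: {{p,u},{p,s,u}}
  U24: {{p,u},{p,s,u}}
  U34: {{u},{p,u},{s,u},{p,s,u}}
  U123: {{p,u},{p,s,u}}
  U124: {{p,u},{p,s,u}}
  U134: {{p,u},{s,u},{p,s,u}}
  U234: {{p,u},{p,s,u}}
  U1234: {{p,u},{p,s,u}}
C dims 6,7,4,1; δ0: rk 4, SNF 1^4; δ1: rk 3, SNF 1^3; δ2: rk 1, SNF 1^1
degree 0: 6−4−0 = 2 → Ȟ^0 ≅ Z^2
degree 1: 7−3−4 = 0 → Ȟ^1 ≅ 0
degree 2: 4−1−3 = 0 → Ȟ^2 ≅ 0

Ȟ^0 = Z^2, Ȟ^1 = 0, Ȟ^2 = 0


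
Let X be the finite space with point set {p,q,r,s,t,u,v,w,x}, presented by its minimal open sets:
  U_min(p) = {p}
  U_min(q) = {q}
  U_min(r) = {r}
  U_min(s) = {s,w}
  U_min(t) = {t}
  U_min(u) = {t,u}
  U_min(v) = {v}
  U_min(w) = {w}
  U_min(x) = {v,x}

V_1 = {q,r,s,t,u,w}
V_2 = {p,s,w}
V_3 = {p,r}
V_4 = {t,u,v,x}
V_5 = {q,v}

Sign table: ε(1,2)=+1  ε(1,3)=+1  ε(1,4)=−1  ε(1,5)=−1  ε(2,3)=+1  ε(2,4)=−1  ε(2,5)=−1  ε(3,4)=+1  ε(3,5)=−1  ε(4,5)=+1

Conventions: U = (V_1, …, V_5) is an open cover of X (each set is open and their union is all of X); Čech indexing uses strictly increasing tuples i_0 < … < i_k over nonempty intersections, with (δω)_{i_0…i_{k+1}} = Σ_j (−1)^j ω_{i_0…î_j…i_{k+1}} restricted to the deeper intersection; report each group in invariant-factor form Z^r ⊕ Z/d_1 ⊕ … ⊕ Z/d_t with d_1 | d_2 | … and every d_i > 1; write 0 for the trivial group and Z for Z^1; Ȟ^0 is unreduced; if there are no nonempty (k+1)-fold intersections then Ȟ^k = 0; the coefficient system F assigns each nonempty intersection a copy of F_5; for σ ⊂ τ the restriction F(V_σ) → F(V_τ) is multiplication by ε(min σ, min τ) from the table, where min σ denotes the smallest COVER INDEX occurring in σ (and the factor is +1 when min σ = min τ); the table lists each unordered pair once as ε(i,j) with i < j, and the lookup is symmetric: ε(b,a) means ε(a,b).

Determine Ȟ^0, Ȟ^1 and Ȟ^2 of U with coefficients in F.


intersection data:
  V12={s,w} V13={r} V14={t,u} V15={q} V23={p} V45={v}
C dims 5,6; δ0: rk_F5 4
Ȟ^0 = (5 − 4) − 0 = 1, so Ȟ^0 ≅ Z/5
Ȟ^1 = (6 − 0) − 4 = 2, so Ȟ^1 ≅ Z/5 ⊕ Z/5
Ȟ^2 = (0 − 0) − 0 = 0, so Ȟ^2 ≅ 0

Ȟ^0 = Z/5, Ȟ^1 = Z/5 ⊕ Z/5, Ȟ^2 = 0


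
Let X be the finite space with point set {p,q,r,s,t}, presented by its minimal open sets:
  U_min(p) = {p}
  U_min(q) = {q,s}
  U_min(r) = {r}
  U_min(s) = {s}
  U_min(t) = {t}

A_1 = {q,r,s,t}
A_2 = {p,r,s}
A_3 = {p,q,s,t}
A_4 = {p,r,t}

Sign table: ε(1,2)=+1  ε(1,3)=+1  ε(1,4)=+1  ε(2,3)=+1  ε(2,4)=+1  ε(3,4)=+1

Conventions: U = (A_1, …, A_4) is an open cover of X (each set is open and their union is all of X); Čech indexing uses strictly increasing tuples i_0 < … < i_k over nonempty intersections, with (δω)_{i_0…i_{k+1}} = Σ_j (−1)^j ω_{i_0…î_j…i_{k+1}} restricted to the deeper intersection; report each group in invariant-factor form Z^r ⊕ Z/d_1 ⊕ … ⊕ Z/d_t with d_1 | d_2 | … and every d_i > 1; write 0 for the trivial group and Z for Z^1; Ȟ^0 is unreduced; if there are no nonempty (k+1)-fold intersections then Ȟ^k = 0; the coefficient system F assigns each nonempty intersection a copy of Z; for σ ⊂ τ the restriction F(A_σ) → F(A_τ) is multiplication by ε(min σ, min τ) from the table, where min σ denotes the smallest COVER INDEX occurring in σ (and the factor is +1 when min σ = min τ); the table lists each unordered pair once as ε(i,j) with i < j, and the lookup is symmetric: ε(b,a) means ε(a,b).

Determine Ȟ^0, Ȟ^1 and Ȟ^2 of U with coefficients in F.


nonempty overlaps:
  A12={r,s} A13={q,s,t} A14={r,t} A23={p,s} A24={p,r} A34={p,t}
  A123={s} A124={r} A134={t} A234={p}
C dims 4,6,4; δ0: rk 3, SNF 1^3; δ1: rk 3, SNF 1^3
degree 0: 4−3−0 = 1 → Ȟ^0 ≅ Z
degree 1: 6−3−3 = 0 → Ȟ^1 ≅ 0
degree 2: 4−0−3 = 1 → Ȟ^2 ≅ Z

Ȟ^0 ≅ Z, Ȟ^1 ≅ 0 and Ȟ^2 ≅ Z


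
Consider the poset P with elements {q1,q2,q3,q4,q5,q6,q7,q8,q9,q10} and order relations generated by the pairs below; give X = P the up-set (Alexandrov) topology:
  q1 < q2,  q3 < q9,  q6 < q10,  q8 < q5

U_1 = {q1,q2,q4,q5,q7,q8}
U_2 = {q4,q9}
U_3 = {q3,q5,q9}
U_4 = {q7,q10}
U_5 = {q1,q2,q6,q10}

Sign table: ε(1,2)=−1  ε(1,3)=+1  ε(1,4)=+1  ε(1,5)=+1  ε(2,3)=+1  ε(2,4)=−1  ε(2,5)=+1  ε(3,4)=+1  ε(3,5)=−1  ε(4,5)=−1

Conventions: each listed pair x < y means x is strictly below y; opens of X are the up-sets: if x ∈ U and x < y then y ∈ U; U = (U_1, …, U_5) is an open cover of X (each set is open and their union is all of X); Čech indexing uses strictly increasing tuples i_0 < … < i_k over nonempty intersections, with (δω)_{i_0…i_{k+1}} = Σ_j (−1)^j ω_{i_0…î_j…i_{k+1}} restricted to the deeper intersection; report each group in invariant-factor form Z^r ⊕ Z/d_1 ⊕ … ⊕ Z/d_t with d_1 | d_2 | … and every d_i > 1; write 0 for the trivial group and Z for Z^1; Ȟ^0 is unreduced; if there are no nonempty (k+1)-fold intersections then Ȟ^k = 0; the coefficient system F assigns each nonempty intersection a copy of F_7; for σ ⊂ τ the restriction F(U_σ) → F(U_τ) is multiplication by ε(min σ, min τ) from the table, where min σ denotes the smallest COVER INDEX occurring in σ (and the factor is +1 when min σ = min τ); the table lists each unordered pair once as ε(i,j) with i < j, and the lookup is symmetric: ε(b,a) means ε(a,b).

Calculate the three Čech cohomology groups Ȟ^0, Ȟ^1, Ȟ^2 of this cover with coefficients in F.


cover nerve:
  U12={q4} U13={q5} U14={q7} U15={q1,q2} U23={q9} U45={q10}
C dims 5,6; δ0: rk_F7 5
Ȟ^0: (5−5)−0=0 ⇒ 0
Ȟ^1: (6−0)−5=1 ⇒ Z/7
Ȟ^2: (0−0)−0=0 ⇒ 0

Ȟ^0(U;F) ≅ 0,  Ȟ^1(U;F) ≅ Z/7,  Ȟ^2(U;F) ≅ 0


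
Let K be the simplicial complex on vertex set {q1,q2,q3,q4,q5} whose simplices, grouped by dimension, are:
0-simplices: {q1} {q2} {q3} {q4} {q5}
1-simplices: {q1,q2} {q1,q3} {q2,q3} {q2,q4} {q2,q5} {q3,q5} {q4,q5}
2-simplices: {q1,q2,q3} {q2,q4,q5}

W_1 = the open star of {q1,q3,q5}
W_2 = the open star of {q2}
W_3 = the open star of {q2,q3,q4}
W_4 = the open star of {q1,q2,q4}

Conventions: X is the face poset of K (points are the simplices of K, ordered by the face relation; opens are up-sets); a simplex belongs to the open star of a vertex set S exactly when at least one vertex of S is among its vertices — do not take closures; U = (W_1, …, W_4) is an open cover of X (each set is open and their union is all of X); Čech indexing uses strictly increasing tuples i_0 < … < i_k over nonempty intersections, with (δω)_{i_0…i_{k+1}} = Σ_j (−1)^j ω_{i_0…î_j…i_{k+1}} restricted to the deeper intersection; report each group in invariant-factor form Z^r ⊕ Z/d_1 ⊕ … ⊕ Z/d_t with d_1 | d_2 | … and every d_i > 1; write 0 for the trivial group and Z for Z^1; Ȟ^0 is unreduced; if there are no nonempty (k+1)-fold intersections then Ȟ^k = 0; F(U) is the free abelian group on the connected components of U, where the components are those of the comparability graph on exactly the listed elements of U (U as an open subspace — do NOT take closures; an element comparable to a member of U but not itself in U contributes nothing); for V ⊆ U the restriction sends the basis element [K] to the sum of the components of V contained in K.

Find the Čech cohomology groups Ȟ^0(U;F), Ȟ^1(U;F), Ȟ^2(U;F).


cover nerve:
  W1={{q1},{q3},{q5},{q1,q2},{q1,q3},{q2,q3},{q2,q5},{q3,q5},{q4,q5},{q1,q2,q3},{q2,q4,q5}} W2={{q2},{q1,q2},{q2,q3},{q2,q4},{q2,q5},{q1,q2,q3},{q2,q4,q5}} W3={{q2},{q3},{q4},{q1,q2},{q1,q3},{q2,q3},{q2,q4},{q2,q5},{q3,q5},{q4,q5},{q1,q2,q3},{q2,q4,q5}} W4={{q1},{q2},{q4},{q1,q2},{q1,q3},{q2,q3},{q2,q4},{q2,q5},{q4,q5},{q1,q2,q3},{q2,q4,q5}}
  W12={{q1,q2},{q2,q3},{q2,q5},{q1,q2,q3},{q2,q4,q5}} W13={{q3},{q1,q2},{q1,q3},{q2,q3},{q2,q5},{q3,q5},{q4,q5},{q1,q2,q3},{q2,q4,q5}} W14={{q1},{q1,q2},{q1,q3},{q2,q3},{q2,q5},{q4,q5},{q1,q2,q3},{q2,q4,q5}} W23={{q2},{q1,q2},{q2,q3},{q2,q4},{q2,q5},{q1,q2,q3},{q2,q4,q5}} W24={{q2},{q1,q2},{q2,q3},{q2,q4},{q2,q5},{q1,q2,q3},{q2,q4,q5}} W34={{q2},{q4},{q1,q2},{q1,q3},{q2,q3},{q2,q4},{q2,q5},{q4,q5},{q1,q2,q3},{q2,q4,q5}}
  W123={{q1,q2},{q2,q3},{q2,q5},{q1,q2,q3},{q2,q4,q5}} W124={{q1,q2},{q2,q3},{q2,q5},{q1,q2,q3},{q2,q4,q5}} W134={{q1,q2},{q1,q3},{q2,q3},{q2,q5},{q4,q5},{q1,q2,q3},{q2,q4,q5}} W234={{q2},{q1,q2},{q2,q3},{q2,q4},{q2,q5},{q1,q2,q3},{q2,q4,q5}}
  W1234={{q1,q2},{q2,q3},{q2,q5},{q1,q2,q3},{q2,q4,q5}}
components per intersection:
  W1: {{q1},{q3},{q5},{q1,q2},{q1,q3},{q2,q3},{q2,q5},{q3,q5},{q4,q5},{q1,q2,q3},{q2,q4,q5}}
  W2: {{q2},{q1,q2},{q2,q3},{q2,q4},{q2,q5},{q1,q2,q3},{q2,q4,q5}}
  W3: {{q2},{q3},{q4},{q1,q2},{q1,q3},{q2,q3},{q2,q4},{q2,q5},{q3,q5},{q4,q5},{q1,q2,q3},{q2,q4,q5}}
  W4: {{q1},{q2},{q4},{q1,q2},{q1,q3},{q2,q3},{q2,q4},{q2,q5},{q4,q5},{q1,q2,q3},{q2,q4,q5}}
  W12: {{q1,q2},{q2,q3},{q1,q2,q3}} {{q2,q5},{q2,q4,q5}}
  W13: {{q3},{q1,q2},{q1,q3},{q2,q3},{q3,q5},{q1,q2,q3}} {{q2,q5},{q4,q5},{q2,q4,q5}}
  W14: {{q1},{q1,q2},{q1,q3},{q2,q3},{q1,q2,q3}} {{q2,q5},{q4,q5},{q2,q4,q5}}
  W23: {{q2},{q1,q2},{q2,q3},{q2,q4},{q2,q5},{q1,q2,q3},{q2,q4,q5}}
  W24: {{q2},{q1,q2},{q2,q3},{q2,q4},{q2,q5},{q1,q2,q3},{q2,q4,q5}}
  W34: {{q2},{q4},{q1,q2},{q1,q3},{q2,q3},{q2,q4},{q2,q5},{q4,q5},{q1,q2,q3},{q2,q4,q5}}
  W123: {{q1,q2},{q2,q3},{q1,q2,q3}} {{q2,q5},{q2,q4,q5}}
  W124: {{q1,q2},{q2,q3},{q1,q2,q3}} {{q2,q5},{q2,q4,q5}}
  W134: {{q1,q2},{q1,q3},{q2,q3},{q1,q2,q3}} {{q2,q5},{q4,q5},{q2,q4,q5}}
  W234: {{q2},{q1,q2},{q2,q3},{q2,q4},{q2,q5},{q1,q2,q3},{q2,q4,q5}}
  W1234: {{q1,q2},{q2,q3},{q1,q2,q3}} {{q2,q5},{q2,q4,q5}}
C dims 4,9,7,2; δ0: rk 3, SNF 1^3; δ1: rk 5, SNF 1^5; δ2: rk 2, SNF 1^2
Ȟ^0: (4−3)−0=1 ⇒ Z
Ȟ^1: (9−5)−3=1 ⇒ Z
Ȟ^2: (7−2)−5=0 ⇒ 0

Ȟ^0 = Z,  Ȟ^1 = Z,  Ȟ^2 = 0


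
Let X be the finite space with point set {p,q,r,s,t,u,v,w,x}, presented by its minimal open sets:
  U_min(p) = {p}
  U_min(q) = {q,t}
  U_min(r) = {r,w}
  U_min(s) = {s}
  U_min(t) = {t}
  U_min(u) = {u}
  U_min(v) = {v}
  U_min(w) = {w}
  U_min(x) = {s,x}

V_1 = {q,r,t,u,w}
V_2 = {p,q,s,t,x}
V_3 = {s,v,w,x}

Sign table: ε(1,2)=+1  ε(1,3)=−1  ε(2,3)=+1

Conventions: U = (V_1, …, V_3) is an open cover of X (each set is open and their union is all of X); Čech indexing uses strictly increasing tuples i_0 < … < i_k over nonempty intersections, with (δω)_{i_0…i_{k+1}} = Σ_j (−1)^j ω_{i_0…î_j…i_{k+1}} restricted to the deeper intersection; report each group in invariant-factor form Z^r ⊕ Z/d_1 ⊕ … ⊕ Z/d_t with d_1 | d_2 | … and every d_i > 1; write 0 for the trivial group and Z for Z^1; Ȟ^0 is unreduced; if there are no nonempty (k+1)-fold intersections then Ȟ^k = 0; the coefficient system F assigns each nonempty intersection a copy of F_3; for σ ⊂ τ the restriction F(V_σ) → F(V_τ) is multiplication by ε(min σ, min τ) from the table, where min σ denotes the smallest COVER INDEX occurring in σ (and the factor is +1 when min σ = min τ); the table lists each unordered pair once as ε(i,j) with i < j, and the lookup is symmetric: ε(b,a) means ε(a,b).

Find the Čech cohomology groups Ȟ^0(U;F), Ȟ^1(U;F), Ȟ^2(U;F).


nerve simplices:
  V12={q,t} V13={w} V23={s,x}
C dims 3,3; δ0: rk_F3 3
degree 0: 3−3−0 = 0 → Ȟ^0 ≅ 0
degree 1: 3−0−3 = 0 → Ȟ^1 ≅ 0
degree 2: 0−0−0 = 0 → Ȟ^2 ≅ 0

Ȟ^0(U;F) ≅ 0, Ȟ^1(U;F) ≅ 0, Ȟ^2(U;F) ≅ 0


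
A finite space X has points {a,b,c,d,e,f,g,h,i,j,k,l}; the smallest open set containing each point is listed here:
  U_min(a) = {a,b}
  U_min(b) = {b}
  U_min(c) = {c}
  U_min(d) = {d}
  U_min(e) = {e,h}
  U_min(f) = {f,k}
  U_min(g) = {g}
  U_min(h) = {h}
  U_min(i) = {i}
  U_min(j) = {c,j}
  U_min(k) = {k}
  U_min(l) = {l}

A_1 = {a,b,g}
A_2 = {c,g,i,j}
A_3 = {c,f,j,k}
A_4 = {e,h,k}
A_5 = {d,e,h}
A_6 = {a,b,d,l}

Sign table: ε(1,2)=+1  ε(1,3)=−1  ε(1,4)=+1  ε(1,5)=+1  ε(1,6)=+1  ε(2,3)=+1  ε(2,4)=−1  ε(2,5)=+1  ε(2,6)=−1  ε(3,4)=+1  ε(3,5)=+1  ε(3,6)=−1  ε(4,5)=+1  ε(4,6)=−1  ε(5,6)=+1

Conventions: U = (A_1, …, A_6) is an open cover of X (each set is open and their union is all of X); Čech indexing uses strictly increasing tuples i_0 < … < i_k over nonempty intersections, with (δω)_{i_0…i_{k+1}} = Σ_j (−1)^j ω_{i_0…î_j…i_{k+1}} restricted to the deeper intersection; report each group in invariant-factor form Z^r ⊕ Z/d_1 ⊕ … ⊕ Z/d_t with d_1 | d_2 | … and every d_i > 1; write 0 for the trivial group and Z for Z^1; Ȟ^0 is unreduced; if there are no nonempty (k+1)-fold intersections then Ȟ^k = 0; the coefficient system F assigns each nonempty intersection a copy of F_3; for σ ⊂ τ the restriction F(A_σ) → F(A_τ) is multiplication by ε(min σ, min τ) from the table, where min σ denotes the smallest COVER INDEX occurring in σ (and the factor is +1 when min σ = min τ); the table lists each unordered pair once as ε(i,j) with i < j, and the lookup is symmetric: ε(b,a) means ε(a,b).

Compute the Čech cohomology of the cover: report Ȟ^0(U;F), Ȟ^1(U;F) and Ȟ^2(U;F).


nerve simplices:
  A12={g} A16={a,b} A23={c,j} A34={k} A45={e,h} A56={d}
C dims 6,6; δ0: rk_F3 5
degree 0: 6−5−0 = 1 → Ȟ^0 ≅ Z/3
degree 1: 6−0−5 = 1 → Ȟ^1 ≅ Z/3
degree 2: 0−0−0 = 0 → Ȟ^2 ≅ 0

Ȟ^0(U;F) ≅ Z/3, Ȟ^1(U;F) ≅ Z/3, Ȟ^2(U;F) ≅ 0


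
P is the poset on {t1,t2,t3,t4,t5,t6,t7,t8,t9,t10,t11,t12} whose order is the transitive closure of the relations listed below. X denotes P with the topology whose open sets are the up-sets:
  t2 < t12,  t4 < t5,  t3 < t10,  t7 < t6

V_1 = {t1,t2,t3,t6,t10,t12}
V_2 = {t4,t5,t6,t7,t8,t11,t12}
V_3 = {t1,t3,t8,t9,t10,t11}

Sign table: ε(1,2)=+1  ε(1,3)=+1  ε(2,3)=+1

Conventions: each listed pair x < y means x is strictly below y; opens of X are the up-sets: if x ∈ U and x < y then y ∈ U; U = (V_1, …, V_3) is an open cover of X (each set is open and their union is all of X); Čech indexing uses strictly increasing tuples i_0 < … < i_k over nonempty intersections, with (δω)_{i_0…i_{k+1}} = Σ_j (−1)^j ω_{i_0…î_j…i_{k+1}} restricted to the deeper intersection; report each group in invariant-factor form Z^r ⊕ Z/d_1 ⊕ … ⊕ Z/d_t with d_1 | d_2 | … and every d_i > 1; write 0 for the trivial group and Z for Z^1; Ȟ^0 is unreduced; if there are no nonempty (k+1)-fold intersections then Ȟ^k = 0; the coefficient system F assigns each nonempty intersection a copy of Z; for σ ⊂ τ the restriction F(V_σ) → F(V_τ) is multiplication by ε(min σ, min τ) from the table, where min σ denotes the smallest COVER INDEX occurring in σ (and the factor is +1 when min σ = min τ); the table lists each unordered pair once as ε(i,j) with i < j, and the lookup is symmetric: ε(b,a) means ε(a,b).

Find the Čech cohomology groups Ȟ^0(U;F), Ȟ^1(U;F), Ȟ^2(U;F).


Ȟ^0 = Z,  Ȟ^1 = Z,  Ȟ^2 = 0

nonempty overlaps:
  V12={t6,t12} V13={t1,t3,t10} V23={t8,t11}
C dims 3,3; δ0: rk 2, SNF 1^2
degree 0: 3−2−0 = 1 → Ȟ^0 ≅ Z
degree 1: 3−0−2 = 1 → Ȟ^1 ≅ Z
degree 2: 0−0−0 = 0 → Ȟ^2 ≅ 0


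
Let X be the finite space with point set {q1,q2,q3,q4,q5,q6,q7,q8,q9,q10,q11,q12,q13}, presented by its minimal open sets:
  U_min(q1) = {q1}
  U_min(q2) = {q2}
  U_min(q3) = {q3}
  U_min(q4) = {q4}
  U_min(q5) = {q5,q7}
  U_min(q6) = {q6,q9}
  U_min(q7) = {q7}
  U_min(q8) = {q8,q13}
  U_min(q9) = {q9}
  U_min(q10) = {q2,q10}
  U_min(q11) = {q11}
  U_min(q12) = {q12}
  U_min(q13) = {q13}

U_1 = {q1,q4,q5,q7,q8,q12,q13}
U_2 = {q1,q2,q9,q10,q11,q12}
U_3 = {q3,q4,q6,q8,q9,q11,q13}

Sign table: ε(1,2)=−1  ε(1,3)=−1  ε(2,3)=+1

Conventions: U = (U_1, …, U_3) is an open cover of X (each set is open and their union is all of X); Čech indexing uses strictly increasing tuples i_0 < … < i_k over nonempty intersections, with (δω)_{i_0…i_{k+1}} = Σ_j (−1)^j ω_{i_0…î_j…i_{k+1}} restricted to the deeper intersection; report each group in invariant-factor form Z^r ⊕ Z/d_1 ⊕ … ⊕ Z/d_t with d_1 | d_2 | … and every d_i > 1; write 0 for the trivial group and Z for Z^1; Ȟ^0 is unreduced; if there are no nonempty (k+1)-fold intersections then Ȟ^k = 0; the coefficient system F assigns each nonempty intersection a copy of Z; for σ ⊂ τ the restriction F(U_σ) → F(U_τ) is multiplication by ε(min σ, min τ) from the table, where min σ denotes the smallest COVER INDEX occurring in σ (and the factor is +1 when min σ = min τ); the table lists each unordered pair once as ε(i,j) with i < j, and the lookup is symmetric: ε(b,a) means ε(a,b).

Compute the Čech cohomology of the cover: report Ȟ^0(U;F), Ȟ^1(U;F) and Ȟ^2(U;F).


cover nerve:
  U12={q1,q12} U13={q4,q8,q13} U23={q9,q11}
C dims 3,3; δ0: rk 2, SNF 1^2
Ȟ^0: (3−2)−0=1 ⇒ Z
Ȟ^1: (3−0)−2=1 ⇒ Z
Ȟ^2: (0−0)−0=0 ⇒ 0

Ȟ^0(U;F) ≅ Z; Ȟ^1(U;F) ≅ Z; Ȟ^2(U;F) ≅ 0


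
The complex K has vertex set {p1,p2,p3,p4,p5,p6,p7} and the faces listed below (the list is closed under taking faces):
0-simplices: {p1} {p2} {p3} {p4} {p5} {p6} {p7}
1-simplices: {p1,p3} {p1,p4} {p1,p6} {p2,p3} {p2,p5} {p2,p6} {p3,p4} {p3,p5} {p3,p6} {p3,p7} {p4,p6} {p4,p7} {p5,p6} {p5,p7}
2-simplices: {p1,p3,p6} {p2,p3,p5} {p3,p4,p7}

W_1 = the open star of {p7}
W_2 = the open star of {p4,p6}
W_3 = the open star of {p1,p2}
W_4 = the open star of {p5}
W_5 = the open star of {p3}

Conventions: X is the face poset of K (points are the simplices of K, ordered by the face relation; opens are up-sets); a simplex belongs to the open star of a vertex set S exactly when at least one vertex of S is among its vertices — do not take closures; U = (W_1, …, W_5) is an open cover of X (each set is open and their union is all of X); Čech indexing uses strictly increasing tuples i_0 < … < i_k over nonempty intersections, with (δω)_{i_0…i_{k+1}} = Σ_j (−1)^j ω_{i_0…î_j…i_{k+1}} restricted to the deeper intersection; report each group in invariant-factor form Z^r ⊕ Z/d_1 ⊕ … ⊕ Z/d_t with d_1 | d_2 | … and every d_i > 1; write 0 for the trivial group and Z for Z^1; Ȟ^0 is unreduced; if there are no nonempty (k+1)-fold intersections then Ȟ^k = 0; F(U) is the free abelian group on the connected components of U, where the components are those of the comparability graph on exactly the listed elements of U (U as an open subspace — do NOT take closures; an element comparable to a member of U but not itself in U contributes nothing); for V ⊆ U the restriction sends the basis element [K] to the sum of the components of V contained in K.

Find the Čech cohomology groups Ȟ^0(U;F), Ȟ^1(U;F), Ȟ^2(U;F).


nonempty overlaps:
  W1={{p7},{p3,p7},{p4,p7},{p5,p7},{p3,p4,p7}} W2={{p4},{p6},{p1,p4},{p1,p6},{p2,p6},{p3,p4},{p3,p6},{p4,p6},{p4,p7},{p5,p6},{p1,p3,p6},{p3,p4,p7}} W3={{p1},{p2},{p1,p3},{p1,p4},{p1,p6},{p2,p3},{p2,p5},{p2,p6},{p1,p3,p6},{p2,p3,p5}} W4={{p5},{p2,p5},{p3,p5},{p5,p6},{p5,p7},{p2,p3,p5}} W5={{p3},{p1,p3},{p2,p3},{p3,p4},{p3,p5},{p3,p6},{p3,p7},{p1,p3,p6},{p2,p3,p5},{p3,p4,p7}}
  W12={{p4,p7},{p3,p4,p7}} W14={{p5,p7}} W15={{p3,p7},{p3,p4,p7}} W23={{p1,p4},{p1,p6},{p2,p6},{p1,p3,p6}} W24={{p5,p6}} W25={{p3,p4},{p3,p6},{p1,p3,p6},{p3,p4,p7}} W34={{p2,p5},{p2,p3,p5}} W35={{p1,p3},{p2,p3},{p1,p3,p6},{p2,p3,p5}} W45={{p3,p5},{p2,p3,p5}}
  W125={{p3,p4,p7}} W235={{p1,p3,p6}} W345={{p2,p3,p5}}
components per intersection:
  W1: {{p7},{p3,p7},{p4,p7},{p5,p7},{p3,p4,p7}}
  W2: {{p4},{p6},{p1,p4},{p1,p6},{p2,p6},{p3,p4},{p3,p6},{p4,p6},{p4,p7},{p5,p6},{p1,p3,p6},{p3,p4,p7}}
  W3: {{p1},{p1,p3},{p1,p4},{p1,p6},{p1,p3,p6}} {{p2},{p2,p3},{p2,p5},{p2,p6},{p2,p3,p5}}
  W4: {{p5},{p2,p5},{p3,p5},{p5,p6},{p5,p7},{p2,p3,p5}}
  W5: {{p3},{p1,p3},{p2,p3},{p3,p4},{p3,p5},{p3,p6},{p3,p7},{p1,p3,p6},{p2,p3,p5},{p3,p4,p7}}
  W12: {{p4,p7},{p3,p4,p7}}
  W14: {{p5,p7}}
  W15: {{p3,p7},{p3,p4,p7}}
  W23: {{p1,p4}} {{p1,p6},{p1,p3,p6}} {{p2,p6}}
  W24: {{p5,p6}}
  W25: {{p3,p4},{p3,p4,p7}} {{p3,p6},{p1,p3,p6}}
  W34: {{p2,p5},{p2,p3,p5}}
  W35: {{p1,p3},{p1,p3,p6}} {{p2,p3},{p2,p3,p5}}
  W45: {{p3,p5},{p2,p3,p5}}
  W125: {{p3,p4,p7}}
  W235: {{p1,p3,p6}}
  W345: {{p2,p3,p5}}
C dims 6,13,3; δ0: rk 5, SNF 1^5; δ1: rk 3, SNF 1^3
degree 0: 6−5−0 = 1 → Ȟ^0 ≅ Z
degree 1: 13−3−5 = 5 → Ȟ^1 ≅ Z^5
degree 2: 3−0−3 = 0 → Ȟ^2 ≅ 0

Ȟ^0(U;F) ≅ Z, Ȟ^1(U;F) ≅ Z^5, Ȟ^2(U;F) ≅ 0


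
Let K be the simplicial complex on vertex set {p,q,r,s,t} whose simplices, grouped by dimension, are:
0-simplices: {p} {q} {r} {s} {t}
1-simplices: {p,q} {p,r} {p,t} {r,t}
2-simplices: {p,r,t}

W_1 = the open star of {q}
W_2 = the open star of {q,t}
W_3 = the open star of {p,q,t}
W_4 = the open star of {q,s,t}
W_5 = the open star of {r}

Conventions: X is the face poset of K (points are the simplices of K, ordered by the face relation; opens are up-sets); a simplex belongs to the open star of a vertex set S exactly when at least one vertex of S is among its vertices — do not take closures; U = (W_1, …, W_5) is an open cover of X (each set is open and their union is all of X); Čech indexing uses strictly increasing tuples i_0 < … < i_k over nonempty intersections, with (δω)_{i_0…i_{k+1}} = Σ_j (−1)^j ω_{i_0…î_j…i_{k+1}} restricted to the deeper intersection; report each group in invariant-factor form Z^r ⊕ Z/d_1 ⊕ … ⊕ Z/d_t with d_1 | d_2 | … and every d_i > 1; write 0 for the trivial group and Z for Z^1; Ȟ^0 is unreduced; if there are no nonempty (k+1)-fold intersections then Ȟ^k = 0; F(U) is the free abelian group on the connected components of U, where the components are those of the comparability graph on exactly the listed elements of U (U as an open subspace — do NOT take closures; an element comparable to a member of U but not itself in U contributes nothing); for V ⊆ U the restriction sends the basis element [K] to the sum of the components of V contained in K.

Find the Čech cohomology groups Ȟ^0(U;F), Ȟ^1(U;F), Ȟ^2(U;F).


Ȟ^0(U;F) ≅ Z^2, Ȟ^1(U;F) ≅ 0, Ȟ^2(U;F) ≅ 0

intersection data:
  W1={{q},{p,q}} W2={{q},{t},{p,q},{p,t},{r,t},{p,r,t}} W3={{p},{q},{t},{p,q},{p,r},{p,t},{r,t},{p,r,t}} W4={{q},{s},{t},{p,q},{p,t},{r,t},{p,r,t}} W5={{r},{p,r},{r,t},{p,r,t}}
  W12={{q},{p,q}} W13={{q},{p,q}} W14={{q},{p,q}} W23={{q},{t},{p,q},{p,t},{r,t},{p,r,t}} W24={{q},{t},{p,q},{p,t},{r,t},{p,r,t}} W25={{r,t},{p,r,t}} W34={{q},{t},{p,q},{p,t},{r,t},{p,r,t}} W35={{p,r},{r,t},{p,r,t}} W45={{r,t},{p,r,t}}
  W123={{q},{p,q}} W124={{q},{p,q}} W134={{q},{p,q}} W234={{q},{t},{p,q},{p,t},{r,t},{p,r,t}} W235={{r,t},{p,r,t}} W245={{r,t},{p,r,t}} W345={{r,t},{p,r,t}}
  W1234={{q},{p,q}} W2345={{r,t},{p,r,t}}
components per intersection:
  W1: {{q},{p,q}}
  W2: {{q},{p,q}} {{t},{p,t},{r,t},{p,r,t}}
  W3: {{p},{q},{t},{p,q},{p,r},{p,t},{r,t},{p,r,t}}
  W4: {{q},{p,q}} {{s}} {{t},{p,t},{r,t},{p,r,t}}
  W5: {{r},{p,r},{r,t},{p,r,t}}
  W12: {{q},{p,q}}
  W13: {{q},{p,q}}
  W14: {{q},{p,q}}
  W23: {{q},{p,q}} {{t},{p,t},{r,t},{p,r,t}}
  W24: {{q},{p,q}} {{t},{p,t},{r,t},{p,r,t}}
  W25: {{r,t},{p,r,t}}
  W34: {{q},{p,q}} {{t},{p,t},{r,t},{p,r,t}}
  W35: {{p,r},{r,t},{p,r,t}}
  W45: {{r,t},{p,r,t}}
  W123: {{q},{p,q}}
  W124: {{q},{p,q}}
  W134: {{q},{p,q}}
  W234: {{q},{p,q}} {{t},{p,t},{r,t},{p,r,t}}
  W235: {{r,t},{p,r,t}}
  W245: {{r,t},{p,r,t}}
  W345: {{r,t},{p,r,t}}
  W1234: {{q},{p,q}}
  W2345: {{r,t},{p,r,t}}
C dims 8,12,8,2; δ0: rk 6, SNF 1^6; δ1: rk 6, SNF 1^6; δ2: rk 2, SNF 1^2
Ȟ^0 = (8 − 6) − 0 = 2, so Ȟ^0 ≅ Z^2
Ȟ^1 = (12 − 6) − 6 = 0, so Ȟ^1 ≅ 0
Ȟ^2 = (8 − 2) − 6 = 0, so Ȟ^2 ≅ 0


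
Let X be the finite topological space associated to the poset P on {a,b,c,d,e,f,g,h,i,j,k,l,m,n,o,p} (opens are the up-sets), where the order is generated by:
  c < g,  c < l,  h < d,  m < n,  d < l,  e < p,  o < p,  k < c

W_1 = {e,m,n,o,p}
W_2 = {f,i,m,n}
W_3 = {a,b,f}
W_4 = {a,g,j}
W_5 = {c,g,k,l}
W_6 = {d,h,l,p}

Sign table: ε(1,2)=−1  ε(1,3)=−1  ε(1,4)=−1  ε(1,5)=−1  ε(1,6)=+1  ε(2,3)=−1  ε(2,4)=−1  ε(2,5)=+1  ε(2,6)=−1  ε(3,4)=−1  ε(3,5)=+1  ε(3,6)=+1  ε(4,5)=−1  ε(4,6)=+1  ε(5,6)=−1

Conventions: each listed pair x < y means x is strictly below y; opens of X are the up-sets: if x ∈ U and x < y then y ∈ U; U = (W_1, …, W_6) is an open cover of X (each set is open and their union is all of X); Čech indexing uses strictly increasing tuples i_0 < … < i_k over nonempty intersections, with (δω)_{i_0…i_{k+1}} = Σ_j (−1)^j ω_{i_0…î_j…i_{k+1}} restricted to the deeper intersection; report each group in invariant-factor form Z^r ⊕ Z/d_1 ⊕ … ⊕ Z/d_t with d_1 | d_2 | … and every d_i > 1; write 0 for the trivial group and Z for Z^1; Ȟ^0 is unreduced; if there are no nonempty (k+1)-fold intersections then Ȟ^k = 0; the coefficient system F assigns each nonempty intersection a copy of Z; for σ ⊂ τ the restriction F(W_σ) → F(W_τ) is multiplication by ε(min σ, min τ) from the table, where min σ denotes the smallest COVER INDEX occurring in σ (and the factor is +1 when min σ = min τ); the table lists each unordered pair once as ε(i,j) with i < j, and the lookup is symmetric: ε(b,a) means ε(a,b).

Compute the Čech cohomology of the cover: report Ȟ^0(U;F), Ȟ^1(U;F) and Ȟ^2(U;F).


nonempty intersections:
  W12={m,n} W16={p} W23={f} W34={a} W45={g} W56={l}
C dims 6,6; δ0: rk 6, SNF 1^5·2
Ȟ^0: (6−6)−0=0 ⇒ 0
Ȟ^1: (6−0)−6=0 plus torsion [2] ⇒ Z/2
Ȟ^2: (0−0)−0=0 ⇒ 0

Ȟ^0(U;F) ≅ 0,  Ȟ^1(U;F) ≅ Z/2,  Ȟ^2(U;F) ≅ 0
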